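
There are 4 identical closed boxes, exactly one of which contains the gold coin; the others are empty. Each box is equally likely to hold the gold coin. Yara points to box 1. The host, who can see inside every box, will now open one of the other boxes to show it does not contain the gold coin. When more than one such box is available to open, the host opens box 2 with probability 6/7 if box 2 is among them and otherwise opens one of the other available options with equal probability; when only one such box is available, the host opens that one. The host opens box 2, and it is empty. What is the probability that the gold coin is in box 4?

Apply Bayes' rule, conditioning on where the gold coin actually is.
If it is in any of boxes 1, 3, and 4 (prior 1/4 each): box 2 is available, opened with probability 6/7; weight (1/4)·(6/7) = 3/14 each.
If it is in box 2 (prior 1/4): the host opened box 2, so this case is ruled out; weight (1/4)·0 = 0.
The weights sum to 9/14.
So P(the gold coin in box 4 | the host opened box 2) = (3/14) / (9/14) = 1/3.

1/3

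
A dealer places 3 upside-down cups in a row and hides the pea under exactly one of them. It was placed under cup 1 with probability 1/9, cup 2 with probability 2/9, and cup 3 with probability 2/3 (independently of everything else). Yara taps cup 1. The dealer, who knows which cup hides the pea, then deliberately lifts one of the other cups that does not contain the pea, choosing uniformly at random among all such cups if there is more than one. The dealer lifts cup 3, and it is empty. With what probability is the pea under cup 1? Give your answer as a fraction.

Condition on the true location of the pea.
If it is under cup 1 (prior 1/9): the dealer has 2 equally likely choices, so probability 1/2; weight (1/9)·(1/2) = 1/18.
If it is under cup 2 (prior 2/9): the dealer has no choice, probability 1; weight (2/9)·1 = 2/9.
If it is under cup 3 (prior 2/3): the dealer opened cup 3, so this case is ruled out; weight (2/3)·0 = 0.
The weights sum to 5/18.
So P(the pea under cup 1 | the dealer opened cup 3) = (1/18) / (5/18) = 1/5.

1/5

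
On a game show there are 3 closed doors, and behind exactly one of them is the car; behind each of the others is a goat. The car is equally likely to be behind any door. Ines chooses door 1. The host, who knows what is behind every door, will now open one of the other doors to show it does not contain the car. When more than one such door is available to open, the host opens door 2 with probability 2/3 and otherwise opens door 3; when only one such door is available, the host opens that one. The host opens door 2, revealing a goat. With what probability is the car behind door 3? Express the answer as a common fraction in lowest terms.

Consider each possible location of the car in turn.
If it is behind door 1 (prior 1/3): door 2 is available, opened with probability 2/3; weight (1/3)·(2/3) = 2/9.
If it is behind door 2 (prior 1/3): the host opened door 2, so this case is ruled out; weight (1/3)·0 = 0.
If it is behind door 3 (prior 1/3): only door 2 is available, probability 1; weight (1/3)·1 = 1/3.
The weights sum to 5/9.
So P(the car behind door 3 | the host opened door 2) = (1/3) / (5/9) = 3/5.

3/5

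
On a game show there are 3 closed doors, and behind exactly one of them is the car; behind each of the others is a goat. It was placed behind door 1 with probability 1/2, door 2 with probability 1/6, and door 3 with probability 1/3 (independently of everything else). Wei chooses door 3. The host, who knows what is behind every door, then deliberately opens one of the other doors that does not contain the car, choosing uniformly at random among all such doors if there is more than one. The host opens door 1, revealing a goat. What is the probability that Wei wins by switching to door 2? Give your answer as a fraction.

Apply Bayes' rule, conditioning on where the car actually is.
If it is behind door 1 (prior 1/2): the host opened door 1, so this case is ruled out; weight (1/2)·0 = 0.
If it is behind door 2 (prior 1/6): the host has no choice, probability 1; weight (1/6)·1 = 1/6.
If it is behind door 3 (prior 1/3): the host has 2 equally likely choices, so probability 1/2; weight (1/3)·(1/2) = 1/6.
The weights sum to 1/3.
So P(the car behind door 2 | the host opened door 1) = (1/6) / (1/3) = 1/2.

1/2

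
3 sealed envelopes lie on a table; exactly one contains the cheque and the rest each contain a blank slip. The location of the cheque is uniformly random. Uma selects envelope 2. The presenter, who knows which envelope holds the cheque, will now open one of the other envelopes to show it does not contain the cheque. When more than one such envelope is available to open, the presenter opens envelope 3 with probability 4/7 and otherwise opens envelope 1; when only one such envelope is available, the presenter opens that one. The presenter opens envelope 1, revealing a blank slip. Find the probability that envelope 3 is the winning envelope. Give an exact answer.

7/10

Condition on the true location of the cheque.
If it is in envelope 1 (prior 1/3): the presenter opened envelope 1, so this case is ruled out; weight (1/3)·0 = 0.
If it is in envelope 2 (prior 1/3): envelope 3 is available but not opened, probability 3/7; weight (1/3)·(3/7) = 1/7.
If it is in envelope 3 (prior 1/3): only envelope 1 is available, probability 1; weight (1/3)·1 = 1/3.
The weights sum to 10/21.
So P(the cheque in envelope 3 | the presenter opened envelope 1) = (1/3) / (10/21) = 7/10.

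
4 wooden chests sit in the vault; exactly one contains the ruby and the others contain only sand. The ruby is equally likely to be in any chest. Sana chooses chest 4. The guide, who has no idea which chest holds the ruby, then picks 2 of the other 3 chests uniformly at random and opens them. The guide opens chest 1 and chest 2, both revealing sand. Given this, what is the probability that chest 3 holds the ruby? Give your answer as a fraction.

Condition on the true location of the ruby.
If it is in either of chests 1 and 2 (prior 1/4 each): that chest was opened and seen not to hold the prize — ruled out; weight (1/4)·0 = 0 each.
If it is in either of chests 3 and 4 (prior 1/4 each): the guide picks exactly this set with probability 1/3 regardless, and none is the prize; weight (1/4)·(1/3) = 1/12 each.
The weights sum to 1/6.
So P(the ruby in chest 3 | the guide opened chest 1 and chest 2) = (1/12) / (1/6) = 1/2.

1/2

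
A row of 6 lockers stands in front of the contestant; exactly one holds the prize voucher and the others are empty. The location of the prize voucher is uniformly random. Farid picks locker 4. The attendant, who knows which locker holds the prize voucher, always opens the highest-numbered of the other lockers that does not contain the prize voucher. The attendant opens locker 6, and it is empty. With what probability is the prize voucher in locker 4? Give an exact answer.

1/5

Condition on the true location of the prize voucher.
If it is in any of lockers 1, 2, 3, 4, and 5 (prior 1/6 each): locker 6 is the highest-numbered option available, probability 1; weight (1/6)·1 = 1/6 each.
If it is in locker 6 (prior 1/6): the attendant opened locker 6, so this case is ruled out; weight (1/6)·0 = 0.
The weights sum to 5/6.
So P(the prize voucher in locker 4 | the attendant opened locker 6) = (1/6) / (5/6) = 1/5.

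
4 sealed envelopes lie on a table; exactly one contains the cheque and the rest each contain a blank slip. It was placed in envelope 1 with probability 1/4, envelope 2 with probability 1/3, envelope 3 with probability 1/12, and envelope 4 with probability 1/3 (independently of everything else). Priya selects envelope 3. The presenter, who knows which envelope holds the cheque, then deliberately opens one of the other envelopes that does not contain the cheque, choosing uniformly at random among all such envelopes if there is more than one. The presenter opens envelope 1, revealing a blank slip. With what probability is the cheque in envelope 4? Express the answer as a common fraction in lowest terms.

Apply Bayes' rule, conditioning on where the cheque actually is.
If it is in envelope 1 (prior 1/4): the presenter opened envelope 1, so this case is ruled out; weight (1/4)·0 = 0.
If it is in either of envelopes 2 and 4 (prior 1/3 each): the presenter has 2 equally likely choices, so probability 1/2; weight (1/3)·(1/2) = 1/6 each.
If it is in envelope 3 (prior 1/12): the presenter has 3 equally likely choices, so probability 1/3; weight (1/12)·(1/3) = 1/36.
The weights sum to 13/36.
So P(the cheque in envelope 4 | the presenter opened envelope 1) = (1/6) / (13/36) = 6/13.

6/13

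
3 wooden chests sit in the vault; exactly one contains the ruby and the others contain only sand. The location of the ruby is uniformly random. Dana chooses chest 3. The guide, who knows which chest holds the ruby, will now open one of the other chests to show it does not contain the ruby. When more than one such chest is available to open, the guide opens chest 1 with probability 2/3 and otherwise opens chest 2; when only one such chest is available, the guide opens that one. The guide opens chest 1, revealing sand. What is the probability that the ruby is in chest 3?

2/5

Condition on the true location of the ruby.
If it is in chest 1 (prior 1/3): the guide opened chest 1, so this case is ruled out; weight (1/3)·0 = 0.
If it is in chest 2 (prior 1/3): only chest 1 is available, probability 1; weight (1/3)·1 = 1/3.
If it is in chest 3 (prior 1/3): chest 1 is available, opened with probability 2/3; weight (1/3)·(2/3) = 2/9.
The weights sum to 5/9.
So P(the ruby in chest 3 | the guide opened chest 1) = (2/9) / (5/9) = 2/5.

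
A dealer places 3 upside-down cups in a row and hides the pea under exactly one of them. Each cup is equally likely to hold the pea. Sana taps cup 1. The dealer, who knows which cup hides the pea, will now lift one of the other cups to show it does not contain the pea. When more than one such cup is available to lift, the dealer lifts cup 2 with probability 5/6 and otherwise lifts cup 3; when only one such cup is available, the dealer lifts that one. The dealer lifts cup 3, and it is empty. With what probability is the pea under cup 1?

Apply Bayes' rule, conditioning on where the pea actually is.
If it is under cup 1 (prior 1/3): cup 2 is available but not opened, probability 1/6; weight (1/3)·(1/6) = 1/18.
If it is under cup 2 (prior 1/3): only cup 3 is available, probability 1; weight (1/3)·1 = 1/3.
If it is under cup 3 (prior 1/3): the dealer opened cup 3, so this case is ruled out; weight (1/3)·0 = 0.
The weights sum to 7/18.
So P(the pea under cup 1 | the dealer opened cup 3) = (1/18) / (7/18) = 1/7.

1/7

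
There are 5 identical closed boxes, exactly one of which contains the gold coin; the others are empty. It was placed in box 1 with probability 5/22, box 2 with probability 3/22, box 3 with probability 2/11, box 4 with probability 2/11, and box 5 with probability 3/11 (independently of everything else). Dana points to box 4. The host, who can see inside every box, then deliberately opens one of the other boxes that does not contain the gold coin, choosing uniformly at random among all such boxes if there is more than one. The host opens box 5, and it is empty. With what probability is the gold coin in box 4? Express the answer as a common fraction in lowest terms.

1/5

Condition on the true location of the gold coin.
If it is in box 1 (prior 5/22): the host has 3 equally likely choices, so probability 1/3; weight (5/22)·(1/3) = 5/66.
If it is in box 2 (prior 3/22): the host has 3 equally likely choices, so probability 1/3; weight (3/22)·(1/3) = 1/22.
If it is in box 3 (prior 2/11): the host has 3 equally likely choices, so probability 1/3; weight (2/11)·(1/3) = 2/33.
If it is in box 4 (prior 2/11): the host has 4 equally likely choices, so probability 1/4; weight (2/11)·(1/4) = 1/22.
If it is in box 5 (prior 3/11): the host opened box 5, so this case is ruled out; weight (3/11)·0 = 0.
The weights sum to 5/22.
So P(the gold coin in box 4 | the host opened box 5) = (1/22) / (5/22) = 1/5.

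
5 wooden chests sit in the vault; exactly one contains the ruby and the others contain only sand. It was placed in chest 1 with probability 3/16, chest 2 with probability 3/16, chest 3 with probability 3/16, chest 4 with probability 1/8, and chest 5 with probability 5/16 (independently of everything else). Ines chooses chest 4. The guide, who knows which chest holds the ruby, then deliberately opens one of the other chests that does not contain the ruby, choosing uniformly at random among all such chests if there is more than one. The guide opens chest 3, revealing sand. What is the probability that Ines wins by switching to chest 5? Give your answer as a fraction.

Consider each possible location of the ruby in turn.
If it is in either of chests 1 and 2 (prior 3/16 each): the guide has 3 equally likely choices, so probability 1/3; weight (3/16)·(1/3) = 1/16 each.
If it is in chest 3 (prior 3/16): the guide opened chest 3, so this case is ruled out; weight (3/16)·0 = 0.
If it is in chest 4 (prior 1/8): the guide has 4 equally likely choices, so probability 1/4; weight (1/8)·(1/4) = 1/32.
If it is in chest 5 (prior 5/16): the guide has 3 equally likely choices, so probability 1/3; weight (5/16)·(1/3) = 5/48.
The weights sum to 25/96.
So P(the ruby in chest 5 | the guide opened chest 3) = (5/48) / (25/96) = 2/5.

2/5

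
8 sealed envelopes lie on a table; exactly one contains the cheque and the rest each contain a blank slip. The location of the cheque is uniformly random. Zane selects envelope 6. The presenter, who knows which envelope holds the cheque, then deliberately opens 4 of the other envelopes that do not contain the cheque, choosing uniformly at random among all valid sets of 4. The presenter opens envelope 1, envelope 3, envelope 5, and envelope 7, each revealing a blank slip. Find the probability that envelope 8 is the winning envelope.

7/24

Condition on the true location of the cheque.
If it is in any of envelopes 1, 3, 5, and 7 (prior 1/8 each): that envelope was opened and seen not to hold the prize — ruled out; weight (1/8)·0 = 0 each.
If it is in any of envelopes 2, 4, and 8 (prior 1/8 each): the presenter has 15 equally likely choices, so probability 1/15; weight (1/8)·(1/15) = 1/120 each.
If it is in envelope 6 (prior 1/8): the presenter has 35 equally likely choices, so probability 1/35; weight (1/8)·(1/35) = 1/280.
The weights sum to 1/35.
So P(the cheque in envelope 8 | the presenter opened envelope 1, envelope 3, envelope 5, and envelope 7) = (1/120) / (1/35) = 7/24.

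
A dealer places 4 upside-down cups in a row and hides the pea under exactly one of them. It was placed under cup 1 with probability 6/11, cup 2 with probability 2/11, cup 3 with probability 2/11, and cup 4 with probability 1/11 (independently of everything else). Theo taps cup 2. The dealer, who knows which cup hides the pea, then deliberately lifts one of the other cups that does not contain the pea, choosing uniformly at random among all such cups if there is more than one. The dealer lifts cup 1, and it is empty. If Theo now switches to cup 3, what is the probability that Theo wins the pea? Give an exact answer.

Apply Bayes' rule, conditioning on where the pea actually is.
If it is under cup 1 (prior 6/11): the dealer opened cup 1, so this case is ruled out; weight (6/11)·0 = 0.
If it is under cup 2 (prior 2/11): the dealer has 3 equally likely choices, so probability 1/3; weight (2/11)·(1/3) = 2/33.
If it is under cup 3 (prior 2/11): the dealer has 2 equally likely choices, so probability 1/2; weight (2/11)·(1/2) = 1/11.
If it is under cup 4 (prior 1/11): the dealer has 2 equally likely choices, so probability 1/2; weight (1/11)·(1/2) = 1/22.
The weights sum to 13/66.
So P(the pea under cup 3 | the dealer opened cup 1) = (1/11) / (13/66) = 6/13.

6/13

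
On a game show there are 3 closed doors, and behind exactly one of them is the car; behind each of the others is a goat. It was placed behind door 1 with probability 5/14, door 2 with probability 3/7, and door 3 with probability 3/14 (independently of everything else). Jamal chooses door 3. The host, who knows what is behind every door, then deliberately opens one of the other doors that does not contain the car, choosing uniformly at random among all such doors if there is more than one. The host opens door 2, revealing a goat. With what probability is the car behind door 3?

3/13

Apply Bayes' rule, conditioning on where the car actually is.
If it is behind door 1 (prior 5/14): the host has no choice, probability 1; weight (5/14)·1 = 5/14.
If it is behind door 2 (prior 3/7): the host opened door 2, so this case is ruled out; weight (3/7)·0 = 0.
If it is behind door 3 (prior 3/14): the host has 2 equally likely choices, so probability 1/2; weight (3/14)·(1/2) = 3/28.
The weights sum to 13/28.
So P(the car behind door 3 | the host opened door 2) = (3/28) / (13/28) = 3/13.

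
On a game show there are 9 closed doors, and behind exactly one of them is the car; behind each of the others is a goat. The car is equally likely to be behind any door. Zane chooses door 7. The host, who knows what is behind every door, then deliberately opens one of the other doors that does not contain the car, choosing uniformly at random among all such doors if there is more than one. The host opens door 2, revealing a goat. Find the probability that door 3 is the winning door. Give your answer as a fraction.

Condition on the true location of the car.
If it is behind any of doors 1, 3, 4, 5, 6, 8, and 9 (prior 1/9 each): the host has 7 equally likely choices, so probability 1/7; weight (1/9)·(1/7) = 1/63 each.
If it is behind door 2 (prior 1/9): the host opened door 2, so this case is ruled out; weight (1/9)·0 = 0.
If it is behind door 7 (prior 1/9): the host has 8 equally likely choices, so probability 1/8; weight (1/9)·(1/8) = 1/72.
The weights sum to 1/8.
So P(the car behind door 3 | the host opened door 2) = (1/63) / (1/8) = 8/63.

8/63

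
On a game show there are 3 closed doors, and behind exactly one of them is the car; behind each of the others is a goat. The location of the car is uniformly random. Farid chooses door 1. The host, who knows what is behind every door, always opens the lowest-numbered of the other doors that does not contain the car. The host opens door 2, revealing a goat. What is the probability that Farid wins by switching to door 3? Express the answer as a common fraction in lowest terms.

Condition on the true location of the car.
If it is behind either of doors 1 and 3 (prior 1/3 each): door 2 is the lowest-numbered option available, probability 1; weight (1/3)·1 = 1/3 each.
If it is behind door 2 (prior 1/3): the host opened door 2, so this case is ruled out; weight (1/3)·0 = 0.
The weights sum to 2/3.
So P(the car behind door 3 | the host opened door 2) = (1/3) / (2/3) = 1/2.

1/2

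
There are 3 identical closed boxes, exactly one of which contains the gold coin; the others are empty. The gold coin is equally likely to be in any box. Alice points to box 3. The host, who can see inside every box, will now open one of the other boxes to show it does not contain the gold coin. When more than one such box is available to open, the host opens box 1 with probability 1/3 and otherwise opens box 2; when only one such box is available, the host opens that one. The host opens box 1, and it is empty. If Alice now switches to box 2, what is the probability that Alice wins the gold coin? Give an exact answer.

Apply Bayes' rule, conditioning on where the gold coin actually is.
If it is in box 1 (prior 1/3): the host opened box 1, so this case is ruled out; weight (1/3)·0 = 0.
If it is in box 2 (prior 1/3): only box 1 is available, probability 1; weight (1/3)·1 = 1/3.
If it is in box 3 (prior 1/3): box 1 is available, opened with probability 1/3; weight (1/3)·(1/3) = 1/9.
The weights sum to 4/9.
So P(the gold coin in box 2 | the host opened box 1) = (1/3) / (4/9) = 3/4.

3/4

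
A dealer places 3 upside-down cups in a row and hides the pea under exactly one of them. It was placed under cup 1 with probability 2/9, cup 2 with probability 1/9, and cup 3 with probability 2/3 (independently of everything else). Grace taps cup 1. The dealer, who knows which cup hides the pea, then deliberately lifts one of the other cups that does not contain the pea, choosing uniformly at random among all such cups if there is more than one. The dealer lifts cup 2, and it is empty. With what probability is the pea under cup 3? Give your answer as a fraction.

Consider each possible location of the pea in turn.
If it is under cup 1 (prior 2/9): the dealer has 2 equally likely choices, so probability 1/2; weight (2/9)·(1/2) = 1/9.
If it is under cup 2 (prior 1/9): the dealer opened cup 2, so this case is ruled out; weight (1/9)·0 = 0.
If it is under cup 3 (prior 2/3): the dealer has no choice, probability 1; weight (2/3)·1 = 2/3.
The weights sum to 7/9.
So P(the pea under cup 3 | the dealer opened cup 2) = (2/3) / (7/9) = 6/7.

6/7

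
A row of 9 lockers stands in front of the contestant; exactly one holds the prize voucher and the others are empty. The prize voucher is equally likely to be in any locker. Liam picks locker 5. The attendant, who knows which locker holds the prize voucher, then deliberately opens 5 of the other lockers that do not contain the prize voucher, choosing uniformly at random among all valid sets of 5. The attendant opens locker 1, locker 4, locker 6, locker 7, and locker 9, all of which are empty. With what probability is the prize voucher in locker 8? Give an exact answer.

8/27

Consider each possible location of the prize voucher in turn.
If it is in any of lockers 1, 4, 6, 7, and 9 (prior 1/9 each): that locker was opened and seen not to hold the prize — ruled out; weight (1/9)·0 = 0 each.
If it is in any of lockers 2, 3, and 8 (prior 1/9 each): the attendant has 21 equally likely choices, so probability 1/21; weight (1/9)·(1/21) = 1/189 each.
If it is in locker 5 (prior 1/9): the attendant has 56 equally likely choices, so probability 1/56; weight (1/9)·(1/56) = 1/504.
The weights sum to 1/56.
So P(the prize voucher in locker 8 | the attendant opened locker 1, locker 4, locker 6, locker 7, and locker 9) = (1/189) / (1/56) = 8/27.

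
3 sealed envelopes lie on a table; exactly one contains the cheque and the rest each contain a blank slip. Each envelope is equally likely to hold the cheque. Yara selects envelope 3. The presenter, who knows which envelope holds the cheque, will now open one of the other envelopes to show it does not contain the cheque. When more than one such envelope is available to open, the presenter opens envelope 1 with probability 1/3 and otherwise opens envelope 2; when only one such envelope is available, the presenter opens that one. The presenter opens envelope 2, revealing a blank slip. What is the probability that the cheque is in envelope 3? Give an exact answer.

Condition on the true location of the cheque.
If it is in envelope 1 (prior 1/3): only envelope 2 is available, probability 1; weight (1/3)·1 = 1/3.
If it is in envelope 2 (prior 1/3): the presenter opened envelope 2, so this case is ruled out; weight (1/3)·0 = 0.
If it is in envelope 3 (prior 1/3): envelope 1 is available but not opened, probability 2/3; weight (1/3)·(2/3) = 2/9.
The weights sum to 5/9.
So P(the cheque in envelope 3 | the presenter opened envelope 2) = (2/9) / (5/9) = 2/5.

2/5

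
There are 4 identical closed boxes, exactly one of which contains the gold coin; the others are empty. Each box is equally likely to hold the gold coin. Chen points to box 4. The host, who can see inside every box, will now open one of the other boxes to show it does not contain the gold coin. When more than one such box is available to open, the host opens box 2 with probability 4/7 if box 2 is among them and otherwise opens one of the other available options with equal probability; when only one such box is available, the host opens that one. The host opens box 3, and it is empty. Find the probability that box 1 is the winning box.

Condition on the true location of the gold coin.
If it is in box 1 (prior 1/4): box 2 is available but not opened, probability 3/7; weight (1/4)·(3/7) = 3/28.
If it is in box 2 (prior 1/4): box 2 holds the prize so is unavailable; the host chooses uniformly among the 2 others, probability 1/2; weight (1/4)·(1/2) = 1/8.
If it is in box 3 (prior 1/4): the host opened box 3, so this case is ruled out; weight (1/4)·0 = 0.
If it is in box 4 (prior 1/4): box 2 is available but not opened; box 3 gets probability (1 − 4/7)/2 = 3/14; weight (1/4)·(3/14) = 3/56.
The weights sum to 2/7.
So P(the gold coin in box 1 | the host opened box 3) = (3/28) / (2/7) = 3/8.

3/8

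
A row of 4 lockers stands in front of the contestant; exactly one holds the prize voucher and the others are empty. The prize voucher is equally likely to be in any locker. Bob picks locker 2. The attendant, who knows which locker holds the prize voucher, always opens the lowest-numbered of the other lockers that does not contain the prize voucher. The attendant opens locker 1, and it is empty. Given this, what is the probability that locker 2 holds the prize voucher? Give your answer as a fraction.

1/3

Consider each possible location of the prize voucher in turn.
If it is in locker 1 (prior 1/4): the attendant opened locker 1, so this case is ruled out; weight (1/4)·0 = 0.
If it is in any of lockers 2, 3, and 4 (prior 1/4 each): locker 1 is the lowest-numbered option available, probability 1; weight (1/4)·1 = 1/4 each.
The weights sum to 3/4.
So P(the prize voucher in locker 2 | the attendant opened locker 1) = (1/4) / (3/4) = 1/3.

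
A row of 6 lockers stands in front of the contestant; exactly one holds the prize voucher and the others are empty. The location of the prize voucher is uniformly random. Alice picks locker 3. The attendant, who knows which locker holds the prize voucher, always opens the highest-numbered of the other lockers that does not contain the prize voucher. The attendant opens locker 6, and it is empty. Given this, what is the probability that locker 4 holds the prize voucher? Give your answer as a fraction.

1/5

Apply Bayes' rule, conditioning on where the prize voucher actually is.
If it is in any of lockers 1, 2, 3, 4, and 5 (prior 1/6 each): locker 6 is the highest-numbered option available, probability 1; weight (1/6)·1 = 1/6 each.
If it is in locker 6 (prior 1/6): the attendant opened locker 6, so this case is ruled out; weight (1/6)·0 = 0.
The weights sum to 5/6.
So P(the prize voucher in locker 4 | the attendant opened locker 6) = (1/6) / (5/6) = 1/5.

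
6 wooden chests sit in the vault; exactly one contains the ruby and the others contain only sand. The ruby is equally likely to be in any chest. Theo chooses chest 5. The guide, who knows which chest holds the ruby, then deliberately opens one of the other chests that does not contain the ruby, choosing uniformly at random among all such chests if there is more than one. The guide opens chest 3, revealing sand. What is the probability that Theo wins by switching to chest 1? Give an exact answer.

Consider each possible location of the ruby in turn.
If it is in any of chests 1, 2, 4, and 6 (prior 1/6 each): the guide has 4 equally likely choices, so probability 1/4; weight (1/6)·(1/4) = 1/24 each.
If it is in chest 3 (prior 1/6): the guide opened chest 3, so this case is ruled out; weight (1/6)·0 = 0.
If it is in chest 5 (prior 1/6): the guide has 5 equally likely choices, so probability 1/5; weight (1/6)·(1/5) = 1/30.
The weights sum to 1/5.
So P(the ruby in chest 1 | the guide opened chest 3) = (1/24) / (1/5) = 5/24.

5/24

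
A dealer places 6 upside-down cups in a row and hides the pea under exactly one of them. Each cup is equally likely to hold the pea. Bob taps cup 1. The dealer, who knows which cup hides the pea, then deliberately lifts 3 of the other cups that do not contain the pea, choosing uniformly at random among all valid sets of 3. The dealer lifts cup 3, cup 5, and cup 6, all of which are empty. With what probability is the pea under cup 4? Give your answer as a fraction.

Condition on the true location of the pea.
If it is under cup 1 (prior 1/6): the dealer has 10 equally likely choices, so probability 1/10; weight (1/6)·(1/10) = 1/60.
If it is under either of cups 2 and 4 (prior 1/6 each): the dealer has 4 equally likely choices, so probability 1/4; weight (1/6)·(1/4) = 1/24 each.
If it is under any of cups 3, 5, and 6 (prior 1/6 each): that cup was opened and seen not to hold the prize — ruled out; weight (1/6)·0 = 0 each.
The weights sum to 1/10.
So P(the pea under cup 4 | the dealer opened cup 3, cup 5, and cup 6) = (1/24) / (1/10) = 5/12.

5/12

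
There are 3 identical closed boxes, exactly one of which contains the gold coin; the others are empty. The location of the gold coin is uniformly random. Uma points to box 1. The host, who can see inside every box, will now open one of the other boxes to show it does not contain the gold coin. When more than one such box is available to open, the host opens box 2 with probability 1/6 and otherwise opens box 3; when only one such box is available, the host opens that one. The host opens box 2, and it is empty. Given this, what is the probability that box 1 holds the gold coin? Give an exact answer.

1/7

Apply Bayes' rule, conditioning on where the gold coin actually is.
If it is in box 1 (prior 1/3): box 2 is available, opened with probability 1/6; weight (1/3)·(1/6) = 1/18.
If it is in box 2 (prior 1/3): the host opened box 2, so this case is ruled out; weight (1/3)·0 = 0.
If it is in box 3 (prior 1/3): only box 2 is available, probability 1; weight (1/3)·1 = 1/3.
The weights sum to 7/18.
So P(the gold coin in box 1 | the host opened box 2) = (1/18) / (7/18) = 1/7.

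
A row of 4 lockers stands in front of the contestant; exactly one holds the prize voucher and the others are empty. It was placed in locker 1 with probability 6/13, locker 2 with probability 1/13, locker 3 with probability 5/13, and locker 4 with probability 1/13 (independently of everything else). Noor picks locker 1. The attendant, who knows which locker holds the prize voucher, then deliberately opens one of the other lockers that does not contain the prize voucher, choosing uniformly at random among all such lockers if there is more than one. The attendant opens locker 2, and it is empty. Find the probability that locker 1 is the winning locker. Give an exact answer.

2/5

Apply Bayes' rule, conditioning on where the prize voucher actually is.
If it is in locker 1 (prior 6/13): the attendant has 3 equally likely choices, so probability 1/3; weight (6/13)·(1/3) = 2/13.
If it is in locker 2 (prior 1/13): the attendant opened locker 2, so this case is ruled out; weight (1/13)·0 = 0.
If it is in locker 3 (prior 5/13): the attendant has 2 equally likely choices, so probability 1/2; weight (5/13)·(1/2) = 5/26.
If it is in locker 4 (prior 1/13): the attendant has 2 equally likely choices, so probability 1/2; weight (1/13)·(1/2) = 1/26.
The weights sum to 5/13.
So P(the prize voucher in locker 1 | the attendant opened locker 2) = (2/13) / (5/13) = 2/5.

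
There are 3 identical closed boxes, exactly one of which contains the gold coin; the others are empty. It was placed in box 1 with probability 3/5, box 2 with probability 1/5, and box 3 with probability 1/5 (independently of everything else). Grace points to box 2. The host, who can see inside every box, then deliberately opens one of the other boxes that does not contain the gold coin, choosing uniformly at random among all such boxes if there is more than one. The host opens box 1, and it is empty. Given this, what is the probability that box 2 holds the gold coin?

Consider each possible location of the gold coin in turn.
If it is in box 1 (prior 3/5): the host opened box 1, so this case is ruled out; weight (3/5)·0 = 0.
If it is in box 2 (prior 1/5): the host has 2 equally likely choices, so probability 1/2; weight (1/5)·(1/2) = 1/10.
If it is in box 3 (prior 1/5): the host has no choice, probability 1; weight (1/5)·1 = 1/5.
The weights sum to 3/10.
So P(the gold coin in box 2 | the host opened box 1) = (1/10) / (3/10) = 1/3.

1/3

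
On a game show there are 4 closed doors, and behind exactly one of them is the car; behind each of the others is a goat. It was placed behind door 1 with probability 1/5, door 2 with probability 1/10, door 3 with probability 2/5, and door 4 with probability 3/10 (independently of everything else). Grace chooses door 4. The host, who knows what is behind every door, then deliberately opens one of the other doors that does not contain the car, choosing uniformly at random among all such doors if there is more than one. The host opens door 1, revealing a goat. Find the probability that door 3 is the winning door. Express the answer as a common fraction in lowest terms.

4/7

Apply Bayes' rule, conditioning on where the car actually is.
If it is behind door 1 (prior 1/5): the host opened door 1, so this case is ruled out; weight (1/5)·0 = 0.
If it is behind door 2 (prior 1/10): the host has 2 equally likely choices, so probability 1/2; weight (1/10)·(1/2) = 1/20.
If it is behind door 3 (prior 2/5): the host has 2 equally likely choices, so probability 1/2; weight (2/5)·(1/2) = 1/5.
If it is behind door 4 (prior 3/10): the host has 3 equally likely choices, so probability 1/3; weight (3/10)·(1/3) = 1/10.
The weights sum to 7/20.
So P(the car behind door 3 | the host opened door 1) = (1/5) / (7/20) = 4/7.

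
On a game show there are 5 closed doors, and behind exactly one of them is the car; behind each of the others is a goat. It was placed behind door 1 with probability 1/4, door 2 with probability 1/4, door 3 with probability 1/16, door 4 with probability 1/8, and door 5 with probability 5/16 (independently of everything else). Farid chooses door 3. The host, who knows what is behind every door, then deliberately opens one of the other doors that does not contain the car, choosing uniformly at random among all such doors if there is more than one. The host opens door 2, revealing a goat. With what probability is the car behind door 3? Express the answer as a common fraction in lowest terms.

3/47

Consider each possible location of the car in turn.
If it is behind door 1 (prior 1/4): the host has 3 equally likely choices, so probability 1/3; weight (1/4)·(1/3) = 1/12.
If it is behind door 2 (prior 1/4): the host opened door 2, so this case is ruled out; weight (1/4)·0 = 0.
If it is behind door 3 (prior 1/16): the host has 4 equally likely choices, so probability 1/4; weight (1/16)·(1/4) = 1/64.
If it is behind door 4 (prior 1/8): the host has 3 equally likely choices, so probability 1/3; weight (1/8)·(1/3) = 1/24.
If it is behind door 5 (prior 5/16): the host has 3 equally likely choices, so probability 1/3; weight (5/16)·(1/3) = 5/48.
The weights sum to 47/192.
So P(the car behind door 3 | the host opened door 2) = (1/64) / (47/192) = 3/47.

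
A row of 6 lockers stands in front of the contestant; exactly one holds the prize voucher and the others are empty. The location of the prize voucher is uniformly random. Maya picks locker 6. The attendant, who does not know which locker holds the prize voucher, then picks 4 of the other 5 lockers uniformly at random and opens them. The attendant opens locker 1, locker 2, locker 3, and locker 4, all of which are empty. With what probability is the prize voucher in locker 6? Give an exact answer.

Condition on the true location of the prize voucher.
If it is in any of lockers 1, 2, 3, and 4 (prior 1/6 each): that locker was opened and seen not to hold the prize — ruled out; weight (1/6)·0 = 0 each.
If it is in either of lockers 5 and 6 (prior 1/6 each): the attendant picks exactly this set with probability 1/5 regardless, and none is the prize; weight (1/6)·(1/5) = 1/30 each.
The weights sum to 1/15.
So P(the prize voucher in locker 6 | the attendant opened locker 1, locker 2, locker 3, and locker 4) = (1/30) / (1/15) = 1/2.

1/2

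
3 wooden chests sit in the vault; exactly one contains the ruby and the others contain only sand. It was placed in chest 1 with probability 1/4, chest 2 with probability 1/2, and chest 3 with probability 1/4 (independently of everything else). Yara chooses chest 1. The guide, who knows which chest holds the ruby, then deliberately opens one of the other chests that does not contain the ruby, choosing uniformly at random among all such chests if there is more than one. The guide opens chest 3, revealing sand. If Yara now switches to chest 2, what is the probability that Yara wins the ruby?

Consider each possible location of the ruby in turn.
If it is in chest 1 (prior 1/4): the guide has 2 equally likely choices, so probability 1/2; weight (1/4)·(1/2) = 1/8.
If it is in chest 2 (prior 1/2): the guide has no choice, probability 1; weight (1/2)·1 = 1/2.
If it is in chest 3 (prior 1/4): the guide opened chest 3, so this case is ruled out; weight (1/4)·0 = 0.
The weights sum to 5/8.
So P(the ruby in chest 2 | the guide opened chest 3) = (1/2) / (5/8) = 4/5.

4/5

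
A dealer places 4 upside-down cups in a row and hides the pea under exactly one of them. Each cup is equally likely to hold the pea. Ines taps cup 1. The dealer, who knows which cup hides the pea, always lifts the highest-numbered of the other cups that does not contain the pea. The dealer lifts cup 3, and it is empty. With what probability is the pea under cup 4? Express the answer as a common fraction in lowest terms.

Consider each possible location of the pea in turn.
If it is under either of cups 1 and 2 (prior 1/4 each): the dealer would have opened cup 4 instead, probability 0; weight (1/4)·0 = 0 each.
If it is under cup 3 (prior 1/4): the dealer opened cup 3, so this case is ruled out; weight (1/4)·0 = 0.
If it is under cup 4 (prior 1/4): cup 3 is the highest-numbered option available, probability 1; weight (1/4)·1 = 1/4.
The weights sum to 1/4.
So P(the pea under cup 4 | the dealer opened cup 3) = (1/4) / (1/4) = 1.

1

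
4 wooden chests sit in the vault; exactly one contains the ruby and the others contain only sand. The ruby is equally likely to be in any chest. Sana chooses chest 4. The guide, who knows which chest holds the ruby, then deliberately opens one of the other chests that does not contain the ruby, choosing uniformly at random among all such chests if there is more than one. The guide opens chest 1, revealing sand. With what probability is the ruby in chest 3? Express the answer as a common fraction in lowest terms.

3/8

Condition on the true location of the ruby.
If it is in chest 1 (prior 1/4): the guide opened chest 1, so this case is ruled out; weight (1/4)·0 = 0.
If it is in either of chests 2 and 3 (prior 1/4 each): the guide has 2 equally likely choices, so probability 1/2; weight (1/4)·(1/2) = 1/8 each.
If it is in chest 4 (prior 1/4): the guide has 3 equally likely choices, so probability 1/3; weight (1/4)·(1/3) = 1/12.
The weights sum to 1/3.
So P(the ruby in chest 3 | the guide opened chest 1) = (1/8) / (1/3) = 3/8.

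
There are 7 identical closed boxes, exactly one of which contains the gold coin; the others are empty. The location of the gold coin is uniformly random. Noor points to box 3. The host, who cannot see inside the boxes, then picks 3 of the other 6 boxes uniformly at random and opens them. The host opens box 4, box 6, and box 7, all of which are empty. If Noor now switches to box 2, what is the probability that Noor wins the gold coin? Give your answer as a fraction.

Because the host chose which boxes to open without knowing where the gold coin is, the choice is independent of the prize location. Learning that none of the 3 opened boxes holds the gold coin simply rules out those 3 locations and leaves the remaining 4 boxes still equally likely by symmetry.
So P(the gold coin in box 2) = 1/4.

1/4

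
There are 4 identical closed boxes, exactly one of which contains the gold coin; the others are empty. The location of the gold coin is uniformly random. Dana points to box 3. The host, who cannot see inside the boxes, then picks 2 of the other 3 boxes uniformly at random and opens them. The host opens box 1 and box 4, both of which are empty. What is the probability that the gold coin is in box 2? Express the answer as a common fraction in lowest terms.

Condition on the true location of the gold coin.
If it is in either of boxes 1 and 4 (prior 1/4 each): that box was opened and seen not to hold the prize — ruled out; weight (1/4)·0 = 0 each.
If it is in either of boxes 2 and 3 (prior 1/4 each): the host picks exactly this set with probability 1/3 regardless, and none is the prize; weight (1/4)·(1/3) = 1/12 each.
The weights sum to 1/6.
So P(the gold coin in box 2 | the host opened box 1 and box 4) = (1/12) / (1/6) = 1/2.

1/2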